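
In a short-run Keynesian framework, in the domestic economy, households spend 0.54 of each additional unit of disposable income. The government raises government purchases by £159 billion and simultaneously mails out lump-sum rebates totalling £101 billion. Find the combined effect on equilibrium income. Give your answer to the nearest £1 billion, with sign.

Expenditure multiplier = 1/(1 − MPC) = 1/(1 − 0.54) = 1/0.46 ≈ 2.174.
ΔG contributes k·ΔG = (+£159 billion) / 0.46 ≈ +£345.7 billion.
ΔT of −£101 billion changes first-round spending by −c·ΔT = +£54.54 billion, contributing k·(−c·ΔT) = (+£54.54 billion) / 0.46 ≈ +£118.6 billion.
Net ΔY = k(ΔG − c·ΔT) = (+£213.54 billion) / 0.46 ≈ +£464 billion.

+£464 billion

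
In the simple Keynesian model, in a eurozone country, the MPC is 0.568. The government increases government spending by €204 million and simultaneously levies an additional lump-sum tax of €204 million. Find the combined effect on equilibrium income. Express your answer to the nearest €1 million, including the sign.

Expenditure multiplier = 1/(1 − MPC) = 1/(1 − 0.568) = 1/0.432 ≈ 2.315.
ΔG contributes k·ΔG = (+€204 million) / 0.432 ≈ +€472.2 million.
ΔT of +€204 million changes first-round spending by −c·ΔT = −€115.872 million, contributing k·(−c·ΔT) = (−€115.872 million) / 0.432 ≈ −€268.2 million.
With ΔG = ΔT and no other leakages, the balanced-budget multiplier is 1, so ΔY = ΔG = +€204 million.

+€204 million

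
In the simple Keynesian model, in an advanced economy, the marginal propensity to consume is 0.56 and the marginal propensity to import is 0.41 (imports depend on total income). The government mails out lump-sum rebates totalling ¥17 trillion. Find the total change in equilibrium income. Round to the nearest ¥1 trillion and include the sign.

A lump-sum tax change of −¥17 trillion shifts disposable income by +¥17 trillion; first-round consumption changes by −c × ΔT = −0.56 × (−¥17 trillion) = +¥9.52 trillion.
Expenditure multiplier = 1/(1 − c + m) = 1/(1 − 0.56 + 0.41) = 1/0.85 ≈ 1.176.
The tax multiplier is −c × k ≈ −0.659, so ΔY = k × (−c·ΔT) = (+¥9.52 trillion) / 0.85 ≈ +¥11 trillion.

+¥11 trillion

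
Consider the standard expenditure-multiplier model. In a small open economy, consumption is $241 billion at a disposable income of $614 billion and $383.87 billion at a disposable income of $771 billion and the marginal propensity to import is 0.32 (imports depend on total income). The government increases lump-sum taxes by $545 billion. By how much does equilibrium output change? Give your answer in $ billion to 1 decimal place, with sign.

MPC = ΔC/ΔYd = (383.87 − 241)/(771 − 614) = 142.87/157 = 0.91.
A lump-sum tax change of +$545 billion shifts disposable income by −$545 billion; first-round consumption changes by −c × ΔT = −0.91 × (+$545 billion) = −$495.95 billion.
Expenditure multiplier = 1/(1 − c + m) = 1/(1 − 0.91 + 0.32) = 1/0.41 ≈ 2.439.
The tax multiplier is −c × k ≈ −2.22, so ΔY = k × (−c·ΔT) = (−$495.95 billion) / 0.41 ≈ −$1,209.6 billion.

−$1,209.6 billion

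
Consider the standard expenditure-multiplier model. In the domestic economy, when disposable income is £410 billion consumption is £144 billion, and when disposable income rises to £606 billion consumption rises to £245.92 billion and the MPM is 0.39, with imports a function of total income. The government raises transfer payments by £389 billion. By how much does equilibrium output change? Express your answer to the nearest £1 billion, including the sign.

+£233 billion

MPC = ΔC/ΔYd = (245.92 − 144)/(606 − 410) = 101.92/196 = 0.52.
The transfer change shifts disposable income by +£389 billion, so first-round consumption changes by c·ΔTR = 0.52 × (+£389 billion) = +£202.28 billion.
Expenditure multiplier = 1/(1 − c + m) = 1/(1 − 0.52 + 0.39) = 1/0.87 ≈ 1.149.
The transfer multiplier is c × k ≈ 0.598, so ΔY = k × (c·ΔTR) = (+£202.28 billion) / 0.87 ≈ +£233 billion.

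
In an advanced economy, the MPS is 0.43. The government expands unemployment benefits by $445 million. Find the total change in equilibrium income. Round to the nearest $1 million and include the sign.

+$590 million

MPC = 1 − MPS = 1 − 0.43 = 0.57.
The transfer change shifts disposable income by +$445 million, so first-round consumption changes by c·ΔTR = 0.57 × (+$445 million) = +$253.65 million.
Expenditure multiplier = 1/(1 − MPC) = 1/(1 − 0.57) = 1/0.43 ≈ 2.326.
The transfer multiplier is c × k ≈ 1.326, so ΔY = k × (c·ΔTR) = (+$253.65 million) / 0.43 ≈ +$590 million.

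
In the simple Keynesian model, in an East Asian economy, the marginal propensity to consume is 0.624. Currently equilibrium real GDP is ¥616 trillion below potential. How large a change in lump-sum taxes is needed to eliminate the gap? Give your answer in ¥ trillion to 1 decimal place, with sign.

−¥371.2 trillion

Spending multiplier = 1/(1 − MPC) = 1/(1 − 0.624) = 1/0.376 ≈ 2.66.
Tax multiplier = −c·k = −0.624/0.376 ≈ −1.66. Need ΔY = +¥616 trillion, so ΔT = ΔY/(−c·k) = −(+¥616 trillion) × 0.376 / 0.624 ≈ −¥371.2 trillion.
The government should cut lump-sum taxes by ¥371.2 trillion.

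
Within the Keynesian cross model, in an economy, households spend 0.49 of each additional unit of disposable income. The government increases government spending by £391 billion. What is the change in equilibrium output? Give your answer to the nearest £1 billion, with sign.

Government-spending multiplier = 1/(1 − MPC) = 1/(1 − 0.49) = 1/0.51 ≈ 1.961.
ΔY = k × ΔG = (+£391 billion) / 0.51 ≈ +£767 billion.

+£767 billion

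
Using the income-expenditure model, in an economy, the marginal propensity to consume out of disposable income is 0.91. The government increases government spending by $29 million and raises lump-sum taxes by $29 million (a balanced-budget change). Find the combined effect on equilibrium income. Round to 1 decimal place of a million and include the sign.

+$29.0 million

Expenditure multiplier = 1/(1 − MPC) = 1/(1 − 0.91) = 1/0.09 ≈ 11.111.
ΔG contributes k·ΔG = (+$29 million) / 0.09 ≈ +$322.2 million.
ΔT of +$29 million changes first-round spending by −c·ΔT = −$26.39 million, contributing k·(−c·ΔT) = (−$26.39 million) / 0.09 ≈ −$293.2 million.
With ΔG = ΔT and no other leakages, the balanced-budget multiplier is 1, so ΔY = ΔG = +$29 million.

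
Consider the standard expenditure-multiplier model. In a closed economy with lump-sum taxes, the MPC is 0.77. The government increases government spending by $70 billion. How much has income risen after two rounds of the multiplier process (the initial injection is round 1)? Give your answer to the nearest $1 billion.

$124 billion

Round 1 adds ΔG = $70 billion; each later round is MPC = 0.77 times the previous.
After 2 rounds: 70 + 53.9 = ΔG·(1 − c^2)/(1 − c) = 70 × (1 − 0.5929)/0.23 ≈ $124 billion.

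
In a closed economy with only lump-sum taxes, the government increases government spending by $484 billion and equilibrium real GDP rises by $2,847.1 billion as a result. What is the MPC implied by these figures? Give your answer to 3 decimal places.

Implied spending multiplier k = ΔY/ΔG = 2,847.1/484 ≈ 5.8824.
Since k = 1/(1 − MPC), MPC = 1 − 1/k = 1 − ΔG/ΔY = 1 − 484/2,847.1 ≈ 0.830.

0.830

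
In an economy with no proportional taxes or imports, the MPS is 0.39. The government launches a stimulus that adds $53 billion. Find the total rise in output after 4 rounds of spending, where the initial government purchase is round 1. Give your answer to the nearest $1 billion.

MPC = 1 − MPS = 1 − 0.39 = 0.61.
Round 1 adds ΔG = $53 billion; each later round is MPC = 0.61 times the previous.
After 4 rounds: 53 + 32.33 + 19.7213 + 12.029993 = ΔG·(1 − c^4)/(1 − c) = 53 × (1 − 0.13845841)/0.39 ≈ $117 billion.

$117 billion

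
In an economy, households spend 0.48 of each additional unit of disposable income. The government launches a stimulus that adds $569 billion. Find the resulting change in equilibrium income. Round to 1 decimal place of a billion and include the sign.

+$1,094.2 billion

Government-spending multiplier = 1/(1 − MPC) = 1/(1 − 0.48) = 1/0.52 ≈ 1.923.
ΔY = k × ΔG = (+$569 billion) / 0.52 ≈ +$1,094.2 billion.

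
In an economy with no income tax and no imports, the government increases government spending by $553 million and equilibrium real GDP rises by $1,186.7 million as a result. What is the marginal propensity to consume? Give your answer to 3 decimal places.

0.534

Implied spending multiplier k = ΔY/ΔG = 1,186.7/553 ≈ 2.1459.
Since k = 1/(1 − MPC), MPC = 1 − 1/k = 1 − ΔG/ΔY = 1 − 553/1,186.7 ≈ 0.534.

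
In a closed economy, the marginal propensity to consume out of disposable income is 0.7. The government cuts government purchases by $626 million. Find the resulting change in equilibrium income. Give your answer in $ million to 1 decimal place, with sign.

Expenditure multiplier = 1/(1 − MPC) = 1/(1 − 0.7) = 1/0.3 ≈ 3.333.
ΔY = k × ΔG = (−$626 million) / 0.3 ≈ −$2,086.7 million.

−$2,086.7 million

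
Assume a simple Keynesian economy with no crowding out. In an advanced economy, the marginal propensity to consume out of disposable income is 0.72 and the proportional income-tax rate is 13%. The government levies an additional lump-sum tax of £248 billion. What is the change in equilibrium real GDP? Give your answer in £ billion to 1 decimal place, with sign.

−£477.9 billion

A lump-sum tax change of +£248 billion shifts disposable income by −£248 billion; first-round consumption changes by −c × ΔT = −0.72 × (+£248 billion) = −£178.56 billion.
Expenditure multiplier = 1/(1 − c(1−t)) = 1/(1 − 0.72×0.87) = 1/0.3736 ≈ 2.677.
The tax multiplier is −c × k ≈ −1.927, so ΔY = k × (−c·ΔT) = (−£178.56 billion) / 0.3736 ≈ −£477.9 billion.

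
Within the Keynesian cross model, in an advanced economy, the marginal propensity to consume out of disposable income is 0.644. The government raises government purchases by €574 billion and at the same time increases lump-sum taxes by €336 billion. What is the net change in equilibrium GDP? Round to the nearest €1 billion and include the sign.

Expenditure multiplier = 1/(1 − MPC) = 1/(1 − 0.644) = 1/0.356 ≈ 2.809.
ΔG contributes k·ΔG = (+€574 billion) / 0.356 ≈ +€1,612.4 billion.
ΔT of +€336 billion changes first-round spending by −c·ΔT = −€216.384 billion, contributing k·(−c·ΔT) = (−€216.384 billion) / 0.356 ≈ −€607.8 billion.
Net ΔY = k(ΔG − c·ΔT) = (+€357.616 billion) / 0.356 ≈ +€1,005 billion.

+€1,005 billion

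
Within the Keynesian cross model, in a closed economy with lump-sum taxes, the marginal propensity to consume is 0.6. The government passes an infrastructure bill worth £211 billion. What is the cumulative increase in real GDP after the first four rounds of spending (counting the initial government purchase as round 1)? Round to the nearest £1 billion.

Round 1 adds ΔG = £211 billion; each later round is MPC = 0.6 times the previous.
After 4 rounds: 211 + 126.6 + 75.96 + 45.576 = ΔG·(1 − c^4)/(1 − c) = 211 × (1 − 0.1296)/0.4 ≈ £459 billion.

£459 billion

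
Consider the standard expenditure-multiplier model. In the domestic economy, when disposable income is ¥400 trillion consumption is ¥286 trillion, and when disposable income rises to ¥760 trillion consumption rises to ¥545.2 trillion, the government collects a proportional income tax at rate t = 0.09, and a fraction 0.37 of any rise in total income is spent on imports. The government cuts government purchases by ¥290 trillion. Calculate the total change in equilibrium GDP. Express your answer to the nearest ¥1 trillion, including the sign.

MPC = ΔC/ΔYd = (545.2 − 286)/(760 − 400) = 259.2/360 = 0.72.
Spending multiplier = 1/(1 − c(1−t) + m) = 1/(1 − 0.72×0.91 + 0.37) = 1/0.7148 ≈ 1.399.
ΔY = k × ΔG = (−¥290 trillion) / 0.7148 ≈ −¥406 trillion.

−¥406 trillion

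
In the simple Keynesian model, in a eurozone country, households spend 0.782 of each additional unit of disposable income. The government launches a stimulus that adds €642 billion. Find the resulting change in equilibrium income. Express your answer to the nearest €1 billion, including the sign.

Spending multiplier = 1/(1 − MPC) = 1/(1 − 0.782) = 1/0.218 ≈ 4.587.
ΔY = k × ΔG = (+€642 billion) / 0.218 ≈ +€2,945 billion.

+€2,945 billion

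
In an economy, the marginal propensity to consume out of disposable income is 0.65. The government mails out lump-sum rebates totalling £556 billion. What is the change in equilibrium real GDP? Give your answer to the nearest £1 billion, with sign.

+£1,033 billion

A lump-sum tax change of −£556 billion shifts disposable income by +£556 billion; first-round consumption changes by −c × ΔT = −0.65 × (−£556 billion) = +£361.4 billion.
Expenditure multiplier = 1/(1 − MPC) = 1/(1 − 0.65) = 1/0.35 ≈ 2.857.
The tax multiplier is −c × k ≈ −1.857, so ΔY = k × (−c·ΔT) = (+£361.4 billion) / 0.35 ≈ +£1,033 billion.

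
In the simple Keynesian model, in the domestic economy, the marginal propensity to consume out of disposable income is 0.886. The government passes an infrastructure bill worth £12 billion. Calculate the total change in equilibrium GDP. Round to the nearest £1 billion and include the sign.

Expenditure multiplier = 1/(1 − MPC) = 1/(1 − 0.886) = 1/0.114 ≈ 8.772.
ΔY = k × ΔG = (+£12 billion) / 0.114 ≈ +£105 billion.

+£105 billion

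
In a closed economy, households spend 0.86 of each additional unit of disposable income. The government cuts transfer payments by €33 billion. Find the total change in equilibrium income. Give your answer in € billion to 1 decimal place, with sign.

−€202.7 billion

The transfer change shifts disposable income by −€33 billion, so first-round consumption changes by c·ΔTR = 0.86 × (−€33 billion) = −€28.38 billion.
Expenditure multiplier = 1/(1 − MPC) = 1/(1 − 0.86) = 1/0.14 ≈ 7.143.
The transfer multiplier is c × k ≈ 6.143, so ΔY = k × (c·ΔTR) = (−€28.38 billion) / 0.14 ≈ −€202.7 billion.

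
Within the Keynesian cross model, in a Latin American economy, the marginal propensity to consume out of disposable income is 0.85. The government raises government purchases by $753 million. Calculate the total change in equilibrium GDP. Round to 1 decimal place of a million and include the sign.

+$5,020.0 million

Government-spending multiplier = 1/(1 − MPC) = 1/(1 − 0.85) = 1/0.15 ≈ 6.667.
ΔY = k × ΔG = (+$753 million) / 0.15 = +$5,020 million.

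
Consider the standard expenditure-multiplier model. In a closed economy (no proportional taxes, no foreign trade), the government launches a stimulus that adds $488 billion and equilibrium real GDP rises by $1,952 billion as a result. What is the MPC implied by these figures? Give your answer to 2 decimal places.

Implied spending multiplier k = ΔY/ΔG = 1,952/488 = 4.
Since k = 1/(1 − MPC), MPC = 1 − 1/k = 1 − ΔG/ΔY = 1 − 488/1,952 = 0.75.

0.75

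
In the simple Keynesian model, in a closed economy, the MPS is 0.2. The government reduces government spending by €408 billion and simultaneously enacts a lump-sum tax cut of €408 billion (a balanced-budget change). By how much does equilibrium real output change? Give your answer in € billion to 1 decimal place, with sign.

MPC = 1 − MPS = 1 − 0.2 = 0.8.
Expenditure multiplier = 1/(1 − MPC) = 1/(1 − 0.8) = 1/0.2 = 5.
ΔG contributes k·ΔG = (−€408 billion) / 0.2 = −€2,040 billion.
ΔT of −€408 billion changes first-round spending by −c·ΔT = +€326.4 billion, contributing k·(−c·ΔT) = (+€326.4 billion) / 0.2 = +€1,632 billion.
With ΔG = ΔT and no other leakages, the balanced-budget multiplier is 1, so ΔY = ΔG = −€408 billion.

−€408.0 billion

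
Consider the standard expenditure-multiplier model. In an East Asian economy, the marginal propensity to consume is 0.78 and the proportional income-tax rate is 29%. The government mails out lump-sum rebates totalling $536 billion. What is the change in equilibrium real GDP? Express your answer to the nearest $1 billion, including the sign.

A lump-sum tax change of −$536 billion shifts disposable income by +$536 billion; first-round consumption changes by −c × ΔT = −0.78 × (−$536 billion) = +$418.08 billion.
Expenditure multiplier = 1/(1 − c(1−t)) = 1/(1 − 0.78×0.71) = 1/0.4462 ≈ 2.241.
The tax multiplier is −c × k ≈ −1.748, so ΔY = k × (−c·ΔT) = (+$418.08 billion) / 0.4462 ≈ +$937 billion.

+$937 billion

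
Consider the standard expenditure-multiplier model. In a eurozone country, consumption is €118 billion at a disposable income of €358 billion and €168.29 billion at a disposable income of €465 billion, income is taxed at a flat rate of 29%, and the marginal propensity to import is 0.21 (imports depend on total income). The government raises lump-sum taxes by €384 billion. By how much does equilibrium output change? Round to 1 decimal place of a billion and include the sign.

−€206.0 billion

MPC = ΔC/ΔYd = (168.29 − 118)/(465 − 358) = 50.29/107 = 0.47.
A lump-sum tax change of +€384 billion shifts disposable income by −€384 billion; first-round consumption changes by −c × ΔT = −0.47 × (+€384 billion) = −€180.48 billion.
Expenditure multiplier = 1/(1 − c(1−t) + m) = 1/(1 − 0.47×0.71 + 0.21) = 1/0.8763 ≈ 1.141.
The tax multiplier is −c × k ≈ −0.536, so ΔY = k × (−c·ΔT) = (−€180.48 billion) / 0.8763 ≈ −€206 billion.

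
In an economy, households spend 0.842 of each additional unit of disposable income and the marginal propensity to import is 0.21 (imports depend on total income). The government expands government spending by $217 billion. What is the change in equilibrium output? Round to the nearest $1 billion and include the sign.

Expenditure multiplier = 1/(1 − c + m) = 1/(1 − 0.842 + 0.21) = 1/0.368 ≈ 2.717.
ΔY = k × ΔG = (+$217 billion) / 0.368 ≈ +$590 billion.

+$590 billion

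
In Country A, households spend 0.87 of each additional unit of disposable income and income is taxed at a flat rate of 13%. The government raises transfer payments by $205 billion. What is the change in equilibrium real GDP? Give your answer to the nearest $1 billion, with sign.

+$734 billion

The transfer change shifts disposable income by +$205 billion, so first-round consumption changes by c·ΔTR = 0.87 × (+$205 billion) = +$178.35 billion.
Expenditure multiplier = 1/(1 − c(1−t)) = 1/(1 − 0.87×0.87) = 1/0.2431 ≈ 4.114.
The transfer multiplier is c × k ≈ 3.579, so ΔY = k × (c·ΔTR) = (+$178.35 billion) / 0.2431 ≈ +$734 billion.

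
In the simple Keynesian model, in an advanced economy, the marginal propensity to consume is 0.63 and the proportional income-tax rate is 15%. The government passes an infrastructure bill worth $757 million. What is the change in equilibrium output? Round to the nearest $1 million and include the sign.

Government-spending multiplier = 1/(1 − c(1−t)) = 1/(1 − 0.63×0.85) = 1/0.4645 ≈ 2.153.
ΔY = k × ΔG = (+$757 million) / 0.4645 ≈ +$1,630 million.

+$1,630 million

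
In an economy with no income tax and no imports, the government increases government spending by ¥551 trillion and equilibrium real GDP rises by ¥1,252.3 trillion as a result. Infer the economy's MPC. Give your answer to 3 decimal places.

Implied spending multiplier k = ΔY/ΔG = 1,252.3/551 ≈ 2.2728.
Since k = 1/(1 − MPC), MPC = 1 − 1/k = 1 − ΔG/ΔY = 1 − 551/1,252.3 ≈ 0.560.

0.560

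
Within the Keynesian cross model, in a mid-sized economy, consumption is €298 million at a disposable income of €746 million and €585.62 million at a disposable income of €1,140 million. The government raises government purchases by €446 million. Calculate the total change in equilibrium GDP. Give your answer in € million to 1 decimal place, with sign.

MPC = ΔC/ΔYd = (585.62 − 298)/(1,140 − 746) = 287.62/394 = 0.73.
Expenditure multiplier = 1/(1 − MPC) = 1/(1 − 0.73) = 1/0.27 ≈ 3.704.
ΔY = k × ΔG = (+€446 million) / 0.27 ≈ +€1,651.9 million.

+€1,651.9 million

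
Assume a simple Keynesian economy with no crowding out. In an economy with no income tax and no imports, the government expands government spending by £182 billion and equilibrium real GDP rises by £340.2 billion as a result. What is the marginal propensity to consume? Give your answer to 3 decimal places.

Implied spending multiplier k = ΔY/ΔG = 340.2/182 ≈ 1.8692.
Since k = 1/(1 − MPC), MPC = 1 − 1/k = 1 − ΔG/ΔY = 1 − 182/340.2 ≈ 0.465.

0.465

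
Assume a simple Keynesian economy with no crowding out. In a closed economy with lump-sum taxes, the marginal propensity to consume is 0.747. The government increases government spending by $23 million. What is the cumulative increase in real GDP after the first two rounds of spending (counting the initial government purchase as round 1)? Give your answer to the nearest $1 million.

$40 million

Round 1 adds ΔG = $23 million; each later round is MPC = 0.747 times the previous.
After 2 rounds: 23 + 17.181 = ΔG·(1 − c^2)/(1 − c) = 23 × (1 − 0.558009)/0.253 ≈ $40 million.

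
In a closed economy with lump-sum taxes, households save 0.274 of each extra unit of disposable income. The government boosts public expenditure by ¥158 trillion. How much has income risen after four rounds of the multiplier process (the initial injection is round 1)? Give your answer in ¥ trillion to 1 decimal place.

¥416.4 trillion

MPC = 1 − MPS = 1 − 0.274 = 0.726.
Round 1 adds ΔG = ¥158 trillion; each later round is MPC = 0.726 times the previous.
After 4 rounds: 158 + 114.708 + 83.278008 + 60.459833808 = ΔG·(1 − c^4)/(1 − c) = 158 × (1 − 0.277809109776)/0.274 ≈ ¥416.4 trillion.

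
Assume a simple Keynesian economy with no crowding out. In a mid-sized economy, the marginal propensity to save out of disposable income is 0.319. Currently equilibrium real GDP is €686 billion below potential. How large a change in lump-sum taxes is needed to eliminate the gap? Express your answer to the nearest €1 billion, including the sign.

MPC = 1 − MPS = 1 − 0.319 = 0.681.
Spending multiplier = 1/(1 − MPC) = 1/(1 − 0.681) = 1/0.319 ≈ 3.135.
Tax multiplier = −c·k = −0.681/0.319 ≈ −2.135. Need ΔY = +€686 billion, so ΔT = ΔY/(−c·k) = −(+€686 billion) × 0.319 / 0.681 ≈ −€321 billion.
The government should cut lump-sum taxes by €321 billion.

−€321 billion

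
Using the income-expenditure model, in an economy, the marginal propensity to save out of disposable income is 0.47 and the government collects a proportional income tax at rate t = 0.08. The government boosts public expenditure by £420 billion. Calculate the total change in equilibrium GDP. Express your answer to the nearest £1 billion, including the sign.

+£820 billion

MPC = 1 − MPS = 1 − 0.47 = 0.53.
Spending multiplier = 1/(1 − c(1−t)) = 1/(1 − 0.53×0.92) = 1/0.5124 ≈ 1.952.
ΔY = k × ΔG = (+£420 billion) / 0.5124 ≈ +£820 billion.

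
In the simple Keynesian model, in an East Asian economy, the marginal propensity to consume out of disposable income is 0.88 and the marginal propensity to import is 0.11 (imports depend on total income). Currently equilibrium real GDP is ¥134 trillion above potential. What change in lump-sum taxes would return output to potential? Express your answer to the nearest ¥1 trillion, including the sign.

+¥35 trillion

Spending multiplier = 1/(1 − c + m) = 1/(1 − 0.88 + 0.11) = 1/0.23 ≈ 4.348.
Tax multiplier = −c·k = −0.88/0.23 ≈ −3.826. Need ΔY = −¥134 trillion, so ΔT = ΔY/(−c·k) = −(−¥134 trillion) × 0.23 / 0.88 ≈ +¥35 trillion.
The government should raise lump-sum taxes by ¥35 trillion.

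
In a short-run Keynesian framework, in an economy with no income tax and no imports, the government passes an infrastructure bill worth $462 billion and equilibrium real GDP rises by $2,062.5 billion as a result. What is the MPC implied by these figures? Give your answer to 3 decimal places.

0.776

Implied spending multiplier k = ΔY/ΔG = 2,062.5/462 ≈ 4.4643.
Since k = 1/(1 − MPC), MPC = 1 − 1/k = 1 − ΔG/ΔY = 1 − 462/2,062.5 = 0.776.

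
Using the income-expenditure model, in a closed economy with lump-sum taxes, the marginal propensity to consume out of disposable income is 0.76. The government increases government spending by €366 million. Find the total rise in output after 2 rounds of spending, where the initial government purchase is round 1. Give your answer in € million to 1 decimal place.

€644.2 million

Round 1 adds ΔG = €366 million; each later round is MPC = 0.76 times the previous.
After 2 rounds: 366 + 278.16 = ΔG·(1 − c^2)/(1 − c) = 366 × (1 − 0.5776)/0.24 ≈ €644.2 million.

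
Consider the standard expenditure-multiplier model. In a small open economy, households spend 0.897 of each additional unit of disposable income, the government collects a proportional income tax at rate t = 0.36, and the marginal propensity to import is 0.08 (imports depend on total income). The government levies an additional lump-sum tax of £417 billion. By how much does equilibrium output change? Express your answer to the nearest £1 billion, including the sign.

−£739 billion

A lump-sum tax change of +£417 billion shifts disposable income by −£417 billion; first-round consumption changes by −c × ΔT = −0.897 × (+£417 billion) = −£374.049 billion.
Expenditure multiplier = 1/(1 − c(1−t) + m) = 1/(1 − 0.897×0.64 + 0.08) = 1/0.50592 ≈ 1.977.
The tax multiplier is −c × k ≈ −1.773, so ΔY = k × (−c·ΔT) = (−£374.049 billion) / 0.50592 ≈ −£739 billion.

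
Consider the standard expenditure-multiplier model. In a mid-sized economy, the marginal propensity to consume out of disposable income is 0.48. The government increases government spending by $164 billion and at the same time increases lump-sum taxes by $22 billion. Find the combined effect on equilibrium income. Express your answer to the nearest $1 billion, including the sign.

Expenditure multiplier = 1/(1 − MPC) = 1/(1 − 0.48) = 1/0.52 ≈ 1.923.
ΔG contributes k·ΔG = (+$164 billion) / 0.52 ≈ +$315.4 billion.
ΔT of +$22 billion changes first-round spending by −c·ΔT = −$10.56 billion, contributing k·(−c·ΔT) = (−$10.56 billion) / 0.52 ≈ −$20.3 billion.
Net ΔY = k(ΔG − c·ΔT) = (+$153.44 billion) / 0.52 ≈ +$295 billion.

+$295 billion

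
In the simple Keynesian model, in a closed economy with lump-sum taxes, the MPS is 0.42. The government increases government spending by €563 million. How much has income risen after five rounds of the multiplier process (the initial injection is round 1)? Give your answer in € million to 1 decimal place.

MPC = 1 − MPS = 1 − 0.42 = 0.58.
Round 1 adds ΔG = €563 million; each later round is MPC = 0.58 times the previous.
After 5 rounds: 563 + 326.54 + 189.3932 + 109.848056 + 63.71187248 = ΔG·(1 − c^5)/(1 − c) = 563 × (1 − 0.0656356768)/0.42 ≈ €1,252.5 million.

€1,252.5 million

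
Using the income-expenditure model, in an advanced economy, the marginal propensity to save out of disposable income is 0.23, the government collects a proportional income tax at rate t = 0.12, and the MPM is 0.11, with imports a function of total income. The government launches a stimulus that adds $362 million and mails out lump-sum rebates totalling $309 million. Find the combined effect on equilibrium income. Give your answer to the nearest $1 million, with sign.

MPC = 1 − MPS = 1 − 0.23 = 0.77.
Expenditure multiplier = 1/(1 − c(1−t) + m) = 1/(1 − 0.77×0.88 + 0.11) = 1/0.4324 ≈ 2.313.
ΔG contributes k·ΔG = (+$362 million) / 0.4324 ≈ +$837.2 million.
ΔT of −$309 million changes first-round spending by −c·ΔT = +$237.93 million, contributing k·(−c·ΔT) = (+$237.93 million) / 0.4324 ≈ +$550.3 million.
Net ΔY = k(ΔG − c·ΔT) = (+$599.93 million) / 0.4324 ≈ +$1,387 million.

+$1,387 million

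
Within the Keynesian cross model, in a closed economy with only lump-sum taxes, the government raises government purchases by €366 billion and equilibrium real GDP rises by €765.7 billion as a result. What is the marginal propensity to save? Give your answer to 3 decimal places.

0.478

Implied spending multiplier k = ΔY/ΔG = 765.7/366 ≈ 2.0921.
Since k = 1/(1 − MPC), MPC = 1 − 1/k = 1 − ΔG/ΔY = 1 − 366/765.7 ≈ 0.522.
MPS = 1 − MPC = 0.478.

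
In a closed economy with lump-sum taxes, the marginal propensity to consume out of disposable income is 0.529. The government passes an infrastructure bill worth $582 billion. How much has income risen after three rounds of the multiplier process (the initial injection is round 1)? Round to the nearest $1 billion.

$1,053 billion

Round 1 adds ΔG = $582 billion; each later round is MPC = 0.529 times the previous.
After 3 rounds: 582 + 307.878 + 162.867462 = ΔG·(1 − c^3)/(1 − c) = 582 × (1 − 0.148035889)/0.471 ≈ $1,053 billion.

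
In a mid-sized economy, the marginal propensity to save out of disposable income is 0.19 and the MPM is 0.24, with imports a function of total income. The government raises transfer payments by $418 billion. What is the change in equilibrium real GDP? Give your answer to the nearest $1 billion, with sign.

MPC = 1 − MPS = 1 − 0.19 = 0.81.
The transfer change shifts disposable income by +$418 billion, so first-round consumption changes by c·ΔTR = 0.81 × (+$418 billion) = +$338.58 billion.
Expenditure multiplier = 1/(1 − c + m) = 1/(1 − 0.81 + 0.24) = 1/0.43 ≈ 2.326.
The transfer multiplier is c × k ≈ 1.884, so ΔY = k × (c·ΔTR) = (+$338.58 billion) / 0.43 ≈ +$787 billion.

+$787 billion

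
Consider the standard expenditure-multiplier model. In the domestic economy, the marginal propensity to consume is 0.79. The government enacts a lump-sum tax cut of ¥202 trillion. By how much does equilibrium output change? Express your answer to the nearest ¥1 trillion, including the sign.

+¥760 trillion

A lump-sum tax change of −¥202 trillion shifts disposable income by +¥202 trillion; first-round consumption changes by −c × ΔT = −0.79 × (−¥202 trillion) = +¥159.58 trillion.
Expenditure multiplier = 1/(1 − MPC) = 1/(1 − 0.79) = 1/0.21 ≈ 4.762.
The tax multiplier is −c × k ≈ −3.762, so ΔY = k × (−c·ΔT) = (+¥159.58 trillion) / 0.21 ≈ +¥760 trillion.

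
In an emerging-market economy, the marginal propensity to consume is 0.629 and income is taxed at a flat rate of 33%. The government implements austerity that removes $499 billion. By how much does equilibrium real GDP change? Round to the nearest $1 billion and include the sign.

Government-spending multiplier = 1/(1 − c(1−t)) = 1/(1 − 0.629×0.67) = 1/0.57857 ≈ 1.728.
ΔY = k × ΔG = (−$499 billion) / 0.57857 ≈ −$862 billion.

−$862 billion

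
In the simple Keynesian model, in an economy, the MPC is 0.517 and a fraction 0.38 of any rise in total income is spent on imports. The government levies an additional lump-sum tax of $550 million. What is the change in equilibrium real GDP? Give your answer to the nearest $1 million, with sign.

−$329 million

A lump-sum tax change of +$550 million shifts disposable income by −$550 million; first-round consumption changes by −c × ΔT = −0.517 × (+$550 million) = −$284.35 million.
Expenditure multiplier = 1/(1 − c + m) = 1/(1 − 0.517 + 0.38) = 1/0.863 ≈ 1.159.
The tax multiplier is −c × k ≈ −0.599, so ΔY = k × (−c·ΔT) = (−$284.35 million) / 0.863 ≈ −$329 million.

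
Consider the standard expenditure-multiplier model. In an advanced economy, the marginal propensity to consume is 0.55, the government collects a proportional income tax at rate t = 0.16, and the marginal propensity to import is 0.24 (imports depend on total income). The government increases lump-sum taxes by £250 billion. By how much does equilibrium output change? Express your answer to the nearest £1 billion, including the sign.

A lump-sum tax change of +£250 billion shifts disposable income by −£250 billion; first-round consumption changes by −c × ΔT = −0.55 × (+£250 billion) = −£137.5 billion.
Expenditure multiplier = 1/(1 − c(1−t) + m) = 1/(1 − 0.55×0.84 + 0.24) = 1/0.778 ≈ 1.285.
The tax multiplier is −c × k ≈ −0.707, so ΔY = k × (−c·ΔT) = (−£137.5 billion) / 0.778 ≈ −£177 billion.

−£177 billion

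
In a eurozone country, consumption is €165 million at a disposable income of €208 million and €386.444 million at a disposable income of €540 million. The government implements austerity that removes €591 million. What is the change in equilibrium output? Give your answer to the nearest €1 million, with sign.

MPC = ΔC/ΔYd = (386.444 − 165)/(540 − 208) = 221.444/332 = 0.667.
Spending multiplier = 1/(1 − MPC) = 1/(1 − 0.667) = 1/0.333 ≈ 3.003.
ΔY = k × ΔG = (−€591 million) / 0.333 ≈ −€1,775 million.

−€1,775 million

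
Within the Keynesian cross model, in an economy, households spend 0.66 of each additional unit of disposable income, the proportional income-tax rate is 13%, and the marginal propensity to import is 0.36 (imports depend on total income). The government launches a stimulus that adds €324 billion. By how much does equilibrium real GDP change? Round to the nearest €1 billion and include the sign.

+€412 billion

Government-spending multiplier = 1/(1 − c(1−t) + m) = 1/(1 − 0.66×0.87 + 0.36) = 1/0.7858 ≈ 1.273.
ΔY = k × ΔG = (+€324 billion) / 0.7858 ≈ +€412 billion.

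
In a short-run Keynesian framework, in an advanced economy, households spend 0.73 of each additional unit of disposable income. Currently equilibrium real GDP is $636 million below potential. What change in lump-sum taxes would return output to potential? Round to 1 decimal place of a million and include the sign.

−$235.2 million

Spending multiplier = 1/(1 − MPC) = 1/(1 − 0.73) = 1/0.27 ≈ 3.704.
Tax multiplier = −c·k = −0.73/0.27 ≈ −2.704. Need ΔY = +$636 million, so ΔT = ΔY/(−c·k) = −(+$636 million) × 0.27 / 0.73 ≈ −$235.2 million.
The government should cut lump-sum taxes by $235.2 million.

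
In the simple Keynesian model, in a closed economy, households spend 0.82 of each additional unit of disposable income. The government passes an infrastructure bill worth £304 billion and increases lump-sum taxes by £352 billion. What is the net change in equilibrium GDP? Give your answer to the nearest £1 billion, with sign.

+£85 billion

Expenditure multiplier = 1/(1 − MPC) = 1/(1 − 0.82) = 1/0.18 ≈ 5.556.
ΔG contributes k·ΔG = (+£304 billion) / 0.18 ≈ +£1,688.9 billion.
ΔT of +£352 billion changes first-round spending by −c·ΔT = −£288.64 billion, contributing k·(−c·ΔT) = (−£288.64 billion) / 0.18 ≈ −£1,603.6 billion.
Net ΔY = k(ΔG − c·ΔT) = (+£15.36 billion) / 0.18 ≈ +£85 billion.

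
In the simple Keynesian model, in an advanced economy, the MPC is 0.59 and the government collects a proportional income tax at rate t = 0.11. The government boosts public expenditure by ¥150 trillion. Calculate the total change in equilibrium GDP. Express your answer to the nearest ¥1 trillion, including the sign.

+¥316 trillion

Government-spending multiplier = 1/(1 − c(1−t)) = 1/(1 − 0.59×0.89) = 1/0.4749 ≈ 2.106.
ΔY = k × ΔG = (+¥150 trillion) / 0.4749 ≈ +¥316 trillion.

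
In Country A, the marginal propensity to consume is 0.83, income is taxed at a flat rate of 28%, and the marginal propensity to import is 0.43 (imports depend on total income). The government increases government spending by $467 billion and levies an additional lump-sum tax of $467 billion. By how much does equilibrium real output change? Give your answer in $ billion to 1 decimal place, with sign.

Expenditure multiplier = 1/(1 − c(1−t) + m) = 1/(1 − 0.83×0.72 + 0.43) = 1/0.8324 ≈ 1.201.
ΔG contributes k·ΔG = (+$467 billion) / 0.8324 ≈ +$561 billion.
ΔT of +$467 billion changes first-round spending by −c·ΔT = −$387.61 billion, contributing k·(−c·ΔT) = (−$387.61 billion) / 0.8324 ≈ −$465.7 billion.
Net ΔY = k(ΔG − c·ΔT) = (+$79.39 billion) / 0.8324 ≈ +$95.4 billion.

+$95.4 billion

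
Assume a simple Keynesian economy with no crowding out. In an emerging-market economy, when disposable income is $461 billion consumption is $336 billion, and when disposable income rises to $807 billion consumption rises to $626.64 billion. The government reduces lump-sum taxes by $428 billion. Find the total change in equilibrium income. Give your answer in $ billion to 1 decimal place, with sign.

+$2,247.0 billion

MPC = ΔC/ΔYd = (626.64 − 336)/(807 − 461) = 290.64/346 = 0.84.
A lump-sum tax change of −$428 billion shifts disposable income by +$428 billion; first-round consumption changes by −c × ΔT = −0.84 × (−$428 billion) = +$359.52 billion.
Expenditure multiplier = 1/(1 − MPC) = 1/(1 − 0.84) = 1/0.16 = 6.25.
The tax multiplier is −c × k = −5.25, so ΔY = k × (−c·ΔT) = (+$359.52 billion) / 0.16 = +$2,247 billion.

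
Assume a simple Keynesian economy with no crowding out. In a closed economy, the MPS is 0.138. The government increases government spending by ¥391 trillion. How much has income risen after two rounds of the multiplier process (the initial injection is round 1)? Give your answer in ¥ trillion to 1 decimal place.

MPC = 1 − MPS = 1 − 0.138 = 0.862.
Round 1 adds ΔG = ¥391 trillion; each later round is MPC = 0.862 times the previous.
After 2 rounds: 391 + 337.042 = ΔG·(1 − c^2)/(1 − c) = 391 × (1 − 0.743044)/0.138 ≈ ¥728 trillion.

¥728.0 trillion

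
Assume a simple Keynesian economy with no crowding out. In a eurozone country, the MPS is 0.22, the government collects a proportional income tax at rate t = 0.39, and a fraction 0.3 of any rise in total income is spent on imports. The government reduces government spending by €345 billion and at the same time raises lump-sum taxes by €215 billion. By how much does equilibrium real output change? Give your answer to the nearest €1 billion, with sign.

−€622 billion

MPC = 1 − MPS = 1 − 0.22 = 0.78.
Expenditure multiplier = 1/(1 − c(1−t) + m) = 1/(1 − 0.78×0.61 + 0.3) = 1/0.8242 ≈ 1.213.
ΔG contributes k·ΔG = (−€345 billion) / 0.8242 ≈ −€418.6 billion.
ΔT of +€215 billion changes first-round spending by −c·ΔT = −€167.7 billion, contributing k·(−c·ΔT) = (−€167.7 billion) / 0.8242 ≈ −€203.5 billion.
Net ΔY = k(ΔG − c·ΔT) = (−€512.7 billion) / 0.8242 ≈ −€622 billion.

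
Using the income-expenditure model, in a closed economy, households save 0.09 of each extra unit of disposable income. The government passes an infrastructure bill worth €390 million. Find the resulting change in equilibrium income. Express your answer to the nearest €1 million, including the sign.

+€4,333 million

MPC = 1 − MPS = 1 − 0.09 = 0.91.
Government-spending multiplier = 1/(1 − MPC) = 1/(1 − 0.91) = 1/0.09 ≈ 11.111.
ΔY = k × ΔG = (+€390 million) / 0.09 ≈ +€4,333 million.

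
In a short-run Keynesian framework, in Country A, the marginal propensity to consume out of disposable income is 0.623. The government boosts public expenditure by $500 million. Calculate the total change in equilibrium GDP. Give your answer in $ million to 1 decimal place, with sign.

Spending multiplier = 1/(1 − MPC) = 1/(1 − 0.623) = 1/0.377 ≈ 2.653.
ΔY = k × ΔG = (+$500 million) / 0.377 ≈ +$1,326.3 million.

+$1,326.3 million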